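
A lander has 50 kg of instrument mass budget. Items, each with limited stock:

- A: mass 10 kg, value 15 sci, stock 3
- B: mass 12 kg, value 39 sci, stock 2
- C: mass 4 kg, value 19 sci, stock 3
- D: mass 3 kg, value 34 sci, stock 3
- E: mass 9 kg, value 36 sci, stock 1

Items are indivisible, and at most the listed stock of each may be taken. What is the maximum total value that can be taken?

Best selections within mass 50 and stock limits:
- 2×B + 2×C + 3×D + 1×E: mass 50, value 254
- 2×B + 3×C + 3×D: mass 45, value 237
- 2×B + 1×C + 3×D + 1×E: mass 46, value 235
Best: 254 sci.

254 sci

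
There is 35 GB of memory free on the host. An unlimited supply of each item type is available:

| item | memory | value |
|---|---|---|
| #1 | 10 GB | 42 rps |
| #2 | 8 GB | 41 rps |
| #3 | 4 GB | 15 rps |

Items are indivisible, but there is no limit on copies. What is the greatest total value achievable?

Best value-per-unit is #2 at 41/8; filling with it alone gives 4×41 = 164.
Optimal mix: 1×#1 + 3×#2 → memory 34, value 165.

165 rps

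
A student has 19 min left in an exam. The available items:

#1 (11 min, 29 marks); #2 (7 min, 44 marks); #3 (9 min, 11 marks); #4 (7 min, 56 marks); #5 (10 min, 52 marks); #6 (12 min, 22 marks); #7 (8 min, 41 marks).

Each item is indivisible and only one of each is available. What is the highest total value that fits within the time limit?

108 marks

Check high-value combinations within 19 min:
- #4+#5: time 7+10=17, value 56+52=108
- #2+#4: time 7+7=14, value 44+56=100
- #4+#7: time 7+8=15, value 56+41=97
- #2+#5: time 7+10=17, value 44+52=96
Best: 108 marks.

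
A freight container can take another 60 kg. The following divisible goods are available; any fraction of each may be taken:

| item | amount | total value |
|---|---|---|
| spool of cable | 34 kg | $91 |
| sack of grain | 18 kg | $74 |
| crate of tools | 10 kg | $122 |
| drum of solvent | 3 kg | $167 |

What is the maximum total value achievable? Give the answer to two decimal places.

440.62

Take in order of value per unit:
- drum of solvent (167/3 per unit): all 3 → value 167, running total 167.00
- crate of tools (122/10 per unit): all 10 → value 122, running total 289.00
- sack of grain (74/18 per unit): all 18 → value 74, running total 363.00
- spool of cable (91/34 per unit): 29 of 34 → value 29×91/34 = 77.6176, running total 440.62
Total 440.62.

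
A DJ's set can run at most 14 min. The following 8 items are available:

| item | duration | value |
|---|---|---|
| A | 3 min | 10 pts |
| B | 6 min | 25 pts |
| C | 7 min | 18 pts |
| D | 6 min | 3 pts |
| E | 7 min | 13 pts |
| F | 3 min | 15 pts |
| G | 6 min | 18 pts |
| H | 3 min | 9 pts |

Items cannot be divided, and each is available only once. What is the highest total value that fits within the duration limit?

50 pts

Check high-value combinations within 14 min:
- A+B+F: duration 3+6+3=12, value 10+25+15=50
- B+F+H: duration 6+3+3=12, value 25+15+9=49
- A+B+H: duration 3+6+3=12, value 10+25+9=44
Best: 50 pts.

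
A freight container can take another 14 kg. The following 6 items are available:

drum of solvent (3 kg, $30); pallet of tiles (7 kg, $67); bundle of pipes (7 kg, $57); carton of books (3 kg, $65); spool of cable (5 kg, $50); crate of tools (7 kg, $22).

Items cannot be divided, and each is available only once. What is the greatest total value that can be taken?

$162

Check high-value combinations within 14 kg:
- drum of solvent+pallet of tiles+carton of books: weight 3+7+3=13, value 30+67+65=162
- drum of solvent+bundle of pipes+carton of books: weight 3+7+3=13, value 30+57+65=152
- drum of solvent+carton of books+spool of cable: weight 3+3+5=11, value 30+65+50=145
Best: $162.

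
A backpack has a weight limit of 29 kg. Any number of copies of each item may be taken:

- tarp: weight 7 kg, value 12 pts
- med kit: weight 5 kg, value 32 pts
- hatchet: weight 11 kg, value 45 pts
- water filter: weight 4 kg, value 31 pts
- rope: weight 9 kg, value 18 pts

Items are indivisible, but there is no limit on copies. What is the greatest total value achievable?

218 pts

Best value-per-unit is water filter at 31/4; filling with it alone gives 7×31 = 217.
Optimal mix: 1×med kit + 6×water filter → weight 29, value 218.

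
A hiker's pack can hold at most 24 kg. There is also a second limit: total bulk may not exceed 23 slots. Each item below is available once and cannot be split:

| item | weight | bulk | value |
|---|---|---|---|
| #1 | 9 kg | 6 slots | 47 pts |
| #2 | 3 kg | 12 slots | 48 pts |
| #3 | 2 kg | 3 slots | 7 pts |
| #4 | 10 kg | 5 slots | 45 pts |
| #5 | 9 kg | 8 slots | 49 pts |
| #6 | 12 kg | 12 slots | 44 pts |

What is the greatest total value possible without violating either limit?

Feasible sets respecting both limits:
- #1+#2+#4: weight 22, bulk 23, value 140
- #2+#3+#5: weight 14, bulk 23, value 104
- #1+#3+#5: weight 20, bulk 17, value 103
Best: 140 pts.

140 pts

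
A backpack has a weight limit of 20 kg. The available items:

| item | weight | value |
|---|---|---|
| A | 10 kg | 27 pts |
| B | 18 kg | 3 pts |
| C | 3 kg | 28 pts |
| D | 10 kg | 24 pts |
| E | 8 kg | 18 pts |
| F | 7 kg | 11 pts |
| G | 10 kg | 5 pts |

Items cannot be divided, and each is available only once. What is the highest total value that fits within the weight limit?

66 pts

Check high-value combinations within 20 kg:
- A+C+F: weight 10+3+7=20, value 27+28+11=66
- C+D+F: weight 3+10+7=20, value 28+24+11=63
- C+E+F: weight 3+8+7=18, value 28+18+11=57
Best: 66 pts.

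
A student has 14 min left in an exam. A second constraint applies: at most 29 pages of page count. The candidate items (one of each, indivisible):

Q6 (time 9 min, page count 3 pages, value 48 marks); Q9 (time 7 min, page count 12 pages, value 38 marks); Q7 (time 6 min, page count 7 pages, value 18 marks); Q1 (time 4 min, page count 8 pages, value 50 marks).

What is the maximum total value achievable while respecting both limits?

Feasible sets respecting both limits:
- Q6+Q1: time 13, page count 11, value 98
- Q9+Q1: time 11, page count 20, value 88
- Q7+Q1: time 10, page count 15, value 68
Best: 98 marks.

98 marks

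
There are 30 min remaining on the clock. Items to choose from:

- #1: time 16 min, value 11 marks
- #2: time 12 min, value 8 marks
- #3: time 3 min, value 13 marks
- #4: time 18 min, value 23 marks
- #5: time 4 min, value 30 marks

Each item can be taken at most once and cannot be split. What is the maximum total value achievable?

66 marks

Check high-value combinations within 30 min:
- #3+#4+#5: time 3+18+4=25, value 13+23+30=66
- #1+#3+#5: time 16+3+4=23, value 11+13+30=54
- #4+#5: time 18+4=22, value 23+30=53
- #2+#3+#5: time 12+3+4=19, value 8+13+30=51
Best: 66 marks.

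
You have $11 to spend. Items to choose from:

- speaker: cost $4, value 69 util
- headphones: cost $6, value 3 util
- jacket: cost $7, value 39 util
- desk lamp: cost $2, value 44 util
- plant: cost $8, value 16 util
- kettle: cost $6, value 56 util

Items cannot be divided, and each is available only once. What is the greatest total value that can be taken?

125 util

Check high-value combinations within $11:
- speaker+kettle: cost 4+6=10, value 69+56=125
- speaker+desk lamp: cost 4+2=6, value 69+44=113
- speaker+jacket: cost 4+7=11, value 69+39=108
Best: 125 util.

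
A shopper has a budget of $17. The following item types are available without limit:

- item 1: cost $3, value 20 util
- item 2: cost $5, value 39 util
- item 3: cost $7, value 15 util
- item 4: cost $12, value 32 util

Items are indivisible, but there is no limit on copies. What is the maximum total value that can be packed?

Best value-per-unit is item 2 at 39/5; filling with it alone gives 3×39 = 117.
Optimal mix: 4×item 1 + 1×item 2 → cost 17, value 119.

119 util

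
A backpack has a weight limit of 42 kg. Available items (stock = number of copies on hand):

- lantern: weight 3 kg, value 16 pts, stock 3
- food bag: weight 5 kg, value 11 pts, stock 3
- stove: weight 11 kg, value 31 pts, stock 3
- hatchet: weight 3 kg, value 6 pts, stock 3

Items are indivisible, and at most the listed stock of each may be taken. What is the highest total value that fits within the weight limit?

141 pts

Top feasible selections:
- 3×lantern + 3×stove: weight 42, value 141
- 3×lantern + 1×food bag + 2×stove + 2×hatchet: weight 42, value 133
- 3×lantern + 2×food bag + 2×stove: weight 41, value 132
- 2×lantern + 3×stove + 1×hatchet: weight 42, value 131
Best: 141 pts.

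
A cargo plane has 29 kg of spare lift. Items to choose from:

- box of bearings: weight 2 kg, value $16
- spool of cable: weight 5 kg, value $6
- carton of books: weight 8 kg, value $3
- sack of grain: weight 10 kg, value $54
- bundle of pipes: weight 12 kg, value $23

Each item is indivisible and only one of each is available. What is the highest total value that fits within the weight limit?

Check high-value combinations within 29 kg:
- box of bearings+spool of cable+sack of grain+bundle of pipes: weight 2+5+10+12=29, value 16+6+54+23=99
- box of bearings+sack of grain+bundle of pipes: weight 2+10+12=24, value 16+54+23=93
- spool of cable+sack of grain+bundle of pipes: weight 5+10+12=27, value 6+54+23=83
Best: $99.

$99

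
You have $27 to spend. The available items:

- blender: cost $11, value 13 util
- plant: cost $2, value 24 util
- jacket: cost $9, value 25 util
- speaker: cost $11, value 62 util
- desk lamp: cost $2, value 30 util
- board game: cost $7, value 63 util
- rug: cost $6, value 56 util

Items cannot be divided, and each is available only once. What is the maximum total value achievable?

Check high-value combinations within $27:
- speaker+desk lamp+board game+rug: cost 11+2+7+6=26, value 62+30+63+56=211
- plant+speaker+board game+rug: cost 2+11+7+6=26, value 24+62+63+56=205
- plant+jacket+desk lamp+board game+rug: cost 2+9+2+7+6=26, value 24+25+30+63+56=198
Best: 211 util.

211 util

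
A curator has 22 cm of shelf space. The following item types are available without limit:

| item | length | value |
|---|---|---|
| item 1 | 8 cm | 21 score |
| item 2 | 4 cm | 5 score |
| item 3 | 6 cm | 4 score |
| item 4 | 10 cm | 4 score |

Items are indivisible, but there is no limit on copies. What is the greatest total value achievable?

Best value-per-unit is item 1 at 21/8; filling with it alone gives 2×21 = 42.
Optimal mix: 2×item 1 + 1×item 2 → length 20, value 47.

47 score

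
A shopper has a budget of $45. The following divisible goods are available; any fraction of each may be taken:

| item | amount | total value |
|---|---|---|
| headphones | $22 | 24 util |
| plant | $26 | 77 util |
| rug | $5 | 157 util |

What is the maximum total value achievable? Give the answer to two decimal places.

249.27

Take in order of value per unit:
- rug (157/5 per unit): all 5 → value 157, running total 157.00
- plant (77/26 per unit): all 26 → value 77, running total 234.00
- headphones (24/22 per unit): 14 of 22 → value 14×24/22 = 15.2727, running total 249.27
Total 249.27.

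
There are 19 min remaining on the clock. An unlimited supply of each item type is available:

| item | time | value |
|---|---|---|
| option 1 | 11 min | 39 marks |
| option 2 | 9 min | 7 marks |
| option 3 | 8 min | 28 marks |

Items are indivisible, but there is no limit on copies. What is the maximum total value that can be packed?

67 marks

Best value-per-unit is option 1 at 39/11; filling with it alone gives 1×39 = 39.
Optimal mix: 1×option 1 + 1×option 3 → time 19, value 67.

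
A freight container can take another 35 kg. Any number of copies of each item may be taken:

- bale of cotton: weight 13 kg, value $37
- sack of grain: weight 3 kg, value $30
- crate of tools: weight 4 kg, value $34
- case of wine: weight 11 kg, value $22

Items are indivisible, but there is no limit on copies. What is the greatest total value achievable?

$338

Best value-per-unit is sack of grain at 30/3; filling with it alone gives 11×30 = 330.
Optimal mix: 9×sack of grain + 2×crate of tools → weight 35, value 338.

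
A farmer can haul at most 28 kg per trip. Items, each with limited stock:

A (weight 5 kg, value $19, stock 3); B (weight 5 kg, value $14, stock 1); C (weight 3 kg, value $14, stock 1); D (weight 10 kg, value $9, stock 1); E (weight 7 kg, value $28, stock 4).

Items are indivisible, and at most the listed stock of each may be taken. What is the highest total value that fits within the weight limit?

$112

Top feasible selections:
- 4×E: weight 28, value 112
- 2×A + 1×C + 2×E: weight 27, value 108
- 1×A + 3×E: weight 26, value 103
Best: $112.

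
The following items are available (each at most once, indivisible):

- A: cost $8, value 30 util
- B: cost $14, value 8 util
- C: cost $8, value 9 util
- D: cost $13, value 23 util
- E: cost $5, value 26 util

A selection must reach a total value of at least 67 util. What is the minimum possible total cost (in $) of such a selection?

26

Subsets with value ≥ 67, sorted by total cost:
- A+D+E: cost 26, value 79
- A+C+D+E: cost 34, value 88
- A+B+C+E: cost 35, value 73
- A+B+D+E: cost 40, value 87
Minimum cost: 26 $.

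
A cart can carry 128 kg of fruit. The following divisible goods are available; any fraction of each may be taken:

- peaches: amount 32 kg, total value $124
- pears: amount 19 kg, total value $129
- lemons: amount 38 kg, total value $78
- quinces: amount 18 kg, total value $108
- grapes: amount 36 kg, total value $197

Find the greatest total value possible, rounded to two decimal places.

Take in order of value per unit:
- pears (129/19 per unit): all 19 → value 129, running total 129.00
- quinces (108/18 per unit): all 18 → value 108, running total 237.00
- grapes (197/36 per unit): all 36 → value 197, running total 434.00
- peaches (124/32 per unit): all 32 → value 124, running total 558.00
- lemons (78/38 per unit): 23 of 38 → value 23×78/38 = 47.2105, running total 605.21
Total 605.21.

605.21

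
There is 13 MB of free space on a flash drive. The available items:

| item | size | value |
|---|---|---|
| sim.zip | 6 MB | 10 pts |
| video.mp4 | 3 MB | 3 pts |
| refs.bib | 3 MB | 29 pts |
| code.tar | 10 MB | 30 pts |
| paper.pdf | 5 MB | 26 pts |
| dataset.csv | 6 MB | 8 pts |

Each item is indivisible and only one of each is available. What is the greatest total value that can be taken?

59 pts

This is a 0/1 knapsack; check combinations near the capacity.
- refs.bib+code.tar: size 3+10=13, value 29+30=59
- video.mp4+refs.bib+paper.pdf: size 3+3+5=11, value 3+29+26=58
- refs.bib+paper.pdf: size 3+5=8, value 29+26=55
- sim.zip+video.mp4+refs.bib: size 6+3+3=12, value 10+3+29=42
- video.mp4+refs.bib+dataset.csv: size 3+3+6=12, value 3+29+8=40
Best: 59 pts.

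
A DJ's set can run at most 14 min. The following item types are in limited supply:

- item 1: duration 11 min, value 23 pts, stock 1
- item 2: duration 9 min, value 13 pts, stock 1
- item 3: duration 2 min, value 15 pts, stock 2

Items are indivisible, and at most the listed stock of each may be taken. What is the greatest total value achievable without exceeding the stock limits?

Top feasible selections:
- 1×item 2 + 2×item 3: duration 13, value 43
- 1×item 1 + 1×item 3: duration 13, value 38
- 2×item 3: duration 4, value 30
- 1×item 2 + 1×item 3: duration 11, value 28
Best: 43 pts.

43 pts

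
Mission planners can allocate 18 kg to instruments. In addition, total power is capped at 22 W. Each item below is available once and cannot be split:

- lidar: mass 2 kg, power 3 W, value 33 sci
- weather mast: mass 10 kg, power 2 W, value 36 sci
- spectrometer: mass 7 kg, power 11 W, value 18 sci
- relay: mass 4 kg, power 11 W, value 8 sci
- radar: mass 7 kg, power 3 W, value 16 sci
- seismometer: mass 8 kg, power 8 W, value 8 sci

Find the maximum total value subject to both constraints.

77 sci

Feasible sets respecting both limits:
- lidar+weather mast+relay: mass 16, power 16, value 77
- lidar+weather mast: mass 12, power 5, value 69
- lidar+spectrometer+radar: mass 16, power 17, value 67
- lidar+spectrometer+seismometer: mass 17, power 22, value 59
Best: 77 sci.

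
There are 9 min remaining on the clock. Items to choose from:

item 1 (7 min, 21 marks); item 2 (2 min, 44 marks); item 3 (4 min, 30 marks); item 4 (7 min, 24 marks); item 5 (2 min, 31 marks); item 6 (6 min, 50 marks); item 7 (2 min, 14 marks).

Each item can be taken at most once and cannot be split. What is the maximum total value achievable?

Check high-value combinations within 9 min:
- item 2+item 3+item 5: time 2+4+2=8, value 44+30+31=105
- item 2+item 6: time 2+6=8, value 44+50=94
- item 2+item 5+item 7: time 2+2+2=6, value 44+31+14=89
- item 2+item 3+item 7: time 2+4+2=8, value 44+30+14=88
Best: 105 marks.

105 marks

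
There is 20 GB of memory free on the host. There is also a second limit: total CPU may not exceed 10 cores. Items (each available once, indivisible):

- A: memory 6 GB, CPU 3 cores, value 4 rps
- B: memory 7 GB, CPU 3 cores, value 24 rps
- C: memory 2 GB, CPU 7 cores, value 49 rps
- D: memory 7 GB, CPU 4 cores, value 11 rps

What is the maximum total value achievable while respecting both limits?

73 rps

Feasible sets respecting both limits:
- B+C: memory 9, CPU 10, value 73
- A+C: memory 8, CPU 10, value 53
- C: memory 2, CPU 7, value 49
- A+B+D: memory 20, CPU 10, value 39
Best: 73 rps.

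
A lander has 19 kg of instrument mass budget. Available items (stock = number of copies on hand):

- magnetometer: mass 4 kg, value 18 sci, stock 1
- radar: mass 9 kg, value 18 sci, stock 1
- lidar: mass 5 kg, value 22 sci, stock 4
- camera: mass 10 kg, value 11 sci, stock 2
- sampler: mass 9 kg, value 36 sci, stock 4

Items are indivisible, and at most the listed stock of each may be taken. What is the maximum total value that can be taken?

84 sci

Best selections within mass 19 and stock limits:
- 1×magnetometer + 3×lidar: mass 19, value 84
- 2×lidar + 1×sampler: mass 19, value 80
- 1×magnetometer + 1×lidar + 1×sampler: mass 18, value 76
Best: 84 sci.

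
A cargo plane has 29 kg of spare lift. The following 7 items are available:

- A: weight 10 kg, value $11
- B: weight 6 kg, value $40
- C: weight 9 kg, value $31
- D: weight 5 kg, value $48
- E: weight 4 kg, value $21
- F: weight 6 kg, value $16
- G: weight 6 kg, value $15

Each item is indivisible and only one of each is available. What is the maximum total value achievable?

$140

Check high-value combinations within 29 kg:
- B+C+D+E: weight 6+9+5+4=24, value 40+31+48+21=140
- B+D+E+F+G: weight 6+5+4+6+6=27, value 40+48+21+16+15=140
- B+C+D+F: weight 6+9+5+6=26, value 40+31+48+16=135
- B+C+D+G: weight 6+9+5+6=26, value 40+31+48+15=134
Best: $140.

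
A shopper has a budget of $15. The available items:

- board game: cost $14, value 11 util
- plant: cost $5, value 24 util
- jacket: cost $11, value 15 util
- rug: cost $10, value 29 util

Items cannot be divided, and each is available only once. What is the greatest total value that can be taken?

Check high-value combinations within $15:
- plant+rug: cost 5+10=15, value 24+29=53
- rug: cost 10, value 29
- plant: cost 5, value 24
- jacket: cost 11, value 15
- board game: cost 14, value 11
Best: 53 util.

53 util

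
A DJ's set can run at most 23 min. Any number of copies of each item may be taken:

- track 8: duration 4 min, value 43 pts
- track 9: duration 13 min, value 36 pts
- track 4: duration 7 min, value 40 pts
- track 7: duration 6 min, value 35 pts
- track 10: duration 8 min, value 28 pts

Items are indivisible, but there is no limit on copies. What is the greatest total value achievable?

Best value-per-unit is track 8 at 43/4, and filling with it alone uses duration 5×4=20. No mix of the others beats 5×43 = 215.

215 pts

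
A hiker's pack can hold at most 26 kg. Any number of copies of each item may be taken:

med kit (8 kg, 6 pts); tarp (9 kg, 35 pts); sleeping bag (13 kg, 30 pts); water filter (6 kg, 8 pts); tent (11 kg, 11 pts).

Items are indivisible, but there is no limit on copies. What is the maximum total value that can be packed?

78 pts

Best value-per-unit is tarp at 35/9; filling with it alone gives 2×35 = 70.
Optimal mix: 2×tarp + 1×water filter → weight 24, value 78.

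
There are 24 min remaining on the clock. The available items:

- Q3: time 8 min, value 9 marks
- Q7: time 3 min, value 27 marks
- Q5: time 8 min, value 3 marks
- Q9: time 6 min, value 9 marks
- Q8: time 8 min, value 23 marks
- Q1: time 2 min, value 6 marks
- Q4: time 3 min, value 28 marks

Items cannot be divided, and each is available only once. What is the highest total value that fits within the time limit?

93 marks

Check high-value combinations within 24 min:
- Q7+Q9+Q8+Q1+Q4: time 3+6+8+2+3=22, value 27+9+23+6+28=93
- Q3+Q7+Q8+Q1+Q4: time 8+3+8+2+3=24, value 9+27+23+6+28=93
- Q7+Q9+Q8+Q4: time 3+6+8+3=20, value 27+9+23+28=87
- Q3+Q7+Q8+Q4: time 8+3+8+3=22, value 9+27+23+28=87
Best: 93 marks.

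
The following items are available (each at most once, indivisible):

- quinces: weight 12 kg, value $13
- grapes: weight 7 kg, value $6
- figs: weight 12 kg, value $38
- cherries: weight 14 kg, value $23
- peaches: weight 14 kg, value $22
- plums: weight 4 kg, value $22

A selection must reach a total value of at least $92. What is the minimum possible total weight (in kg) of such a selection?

42

Subsets with value ≥ 92, sorted by total weight:
- quinces+figs+cherries+plums: weight 42, value 96
- quinces+figs+peaches+plums: weight 42, value 95
- figs+cherries+peaches+plums: weight 44, value 105
- quinces+grapes+figs+cherries+plums: weight 49, value 102
Minimum weight: 42 kg.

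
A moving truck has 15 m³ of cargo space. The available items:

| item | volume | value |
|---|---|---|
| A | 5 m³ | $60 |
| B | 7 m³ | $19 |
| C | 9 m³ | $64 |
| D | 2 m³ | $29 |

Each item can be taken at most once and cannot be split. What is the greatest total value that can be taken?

$124

Check high-value combinations within 15 m³:
- A+C: volume 5+9=14, value 60+64=124
- A+B+D: volume 5+7+2=14, value 60+19+29=108
- C+D: volume 9+2=11, value 64+29=93
- A+D: volume 5+2=7, value 60+29=89
Best: $124.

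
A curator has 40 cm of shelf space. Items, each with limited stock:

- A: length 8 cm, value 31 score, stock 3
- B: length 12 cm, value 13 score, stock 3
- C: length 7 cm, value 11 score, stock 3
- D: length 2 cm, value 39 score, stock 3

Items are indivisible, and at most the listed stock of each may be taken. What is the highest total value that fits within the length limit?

Best selections within length 40 and stock limits:
- 3×A + 1×C + 3×D: length 37, value 221
- 3×A + 3×D: length 30, value 210
Best: 221 score.

221 score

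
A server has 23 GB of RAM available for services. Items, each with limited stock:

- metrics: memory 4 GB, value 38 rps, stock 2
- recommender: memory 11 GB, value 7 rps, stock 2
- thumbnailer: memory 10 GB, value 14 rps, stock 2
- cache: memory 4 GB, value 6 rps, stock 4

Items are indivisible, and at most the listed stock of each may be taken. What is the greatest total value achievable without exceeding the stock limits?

Top feasible selections:
- 2×metrics + 1×thumbnailer + 1×cache: memory 22, value 96
- 2×metrics + 3×cache: memory 20, value 94
- 2×metrics + 1×thumbnailer: memory 18, value 90
Best: 96 rps.

96 rps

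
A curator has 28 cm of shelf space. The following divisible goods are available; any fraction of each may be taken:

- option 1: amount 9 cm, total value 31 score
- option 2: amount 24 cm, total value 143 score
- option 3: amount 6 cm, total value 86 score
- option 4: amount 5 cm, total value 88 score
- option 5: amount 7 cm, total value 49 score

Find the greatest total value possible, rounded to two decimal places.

Take in order of value per unit:
- option 4 (88/5 per unit): all 5 → value 88, running total 88.00
- option 3 (86/6 per unit): all 6 → value 86, running total 174.00
- option 5 (49/7 per unit): all 7 → value 49, running total 223.00
- option 2 (143/24 per unit): 10 of 24 → value 10×143/24 = 59.5833, running total 282.58
Total 282.58.

282.58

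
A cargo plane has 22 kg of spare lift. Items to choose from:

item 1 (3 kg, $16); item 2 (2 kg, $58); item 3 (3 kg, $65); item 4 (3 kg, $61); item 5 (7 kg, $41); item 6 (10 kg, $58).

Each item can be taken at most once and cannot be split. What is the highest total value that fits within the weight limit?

$258

This is a 0/1 knapsack; check combinations near the capacity.
- item 1+item 2+item 3+item 4+item 6: weight 3+2+3+3+10=21, value 16+58+65+61+58=258
- item 2+item 3+item 4+item 6: weight 2+3+3+10=18, value 58+65+61+58=242
- item 1+item 2+item 3+item 4+item 5: weight 3+2+3+3+7=18, value 16+58+65+61+41=241
Best: $258.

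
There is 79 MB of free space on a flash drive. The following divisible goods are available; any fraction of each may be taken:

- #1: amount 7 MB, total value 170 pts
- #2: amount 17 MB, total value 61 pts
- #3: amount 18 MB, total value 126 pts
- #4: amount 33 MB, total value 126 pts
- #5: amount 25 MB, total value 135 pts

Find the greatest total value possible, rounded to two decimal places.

541.73

Take in order of value per unit:
- #1 (170/7 per unit): all 7 → value 170, running total 170.00
- #3 (126/18 per unit): all 18 → value 126, running total 296.00
- #5 (135/25 per unit): all 25 → value 135, running total 431.00
- #4 (126/33 per unit): 29 of 33 → value 29×126/33 = 110.7273, running total 541.73
Total 541.73.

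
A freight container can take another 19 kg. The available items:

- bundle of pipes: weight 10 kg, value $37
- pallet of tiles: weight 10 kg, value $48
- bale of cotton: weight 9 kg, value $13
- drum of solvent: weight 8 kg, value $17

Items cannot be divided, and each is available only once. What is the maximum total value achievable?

$65

Check high-value combinations within 19 kg:
- pallet of tiles+drum of solvent: weight 10+8=18, value 48+17=65
- pallet of tiles+bale of cotton: weight 10+9=19, value 48+13=61
- bundle of pipes+drum of solvent: weight 10+8=18, value 37+17=54
Best: $65.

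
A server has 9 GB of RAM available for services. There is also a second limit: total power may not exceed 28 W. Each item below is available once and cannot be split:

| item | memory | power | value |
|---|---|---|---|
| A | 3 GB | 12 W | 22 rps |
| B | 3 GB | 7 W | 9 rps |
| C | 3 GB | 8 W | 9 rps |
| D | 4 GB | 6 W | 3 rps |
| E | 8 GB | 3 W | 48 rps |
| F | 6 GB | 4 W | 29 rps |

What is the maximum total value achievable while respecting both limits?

51 rps

Feasible sets respecting both limits:
- A+F: memory 9, power 16, value 51
- E: memory 8, power 3, value 48
- A+B+C: memory 9, power 27, value 40
Best: 51 rps.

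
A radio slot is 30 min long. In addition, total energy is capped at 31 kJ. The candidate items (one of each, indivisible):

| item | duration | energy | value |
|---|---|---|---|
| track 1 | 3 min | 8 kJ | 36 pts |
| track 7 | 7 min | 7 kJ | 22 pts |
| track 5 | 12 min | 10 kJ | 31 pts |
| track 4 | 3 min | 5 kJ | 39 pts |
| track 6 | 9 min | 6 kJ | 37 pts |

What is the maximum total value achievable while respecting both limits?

143 pts

Feasible sets respecting both limits:
- track 1+track 5+track 4+track 6: duration 27, energy 29, value 143
- track 1+track 7+track 4+track 6: duration 22, energy 26, value 134
- track 1+track 7+track 5+track 4: duration 25, energy 30, value 128
- track 1+track 4+track 6: duration 15, energy 19, value 112
Best: 143 pts.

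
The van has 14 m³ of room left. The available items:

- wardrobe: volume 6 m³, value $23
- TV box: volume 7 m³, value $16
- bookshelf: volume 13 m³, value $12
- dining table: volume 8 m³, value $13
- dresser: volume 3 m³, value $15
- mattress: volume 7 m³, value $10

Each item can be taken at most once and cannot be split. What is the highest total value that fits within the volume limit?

Check high-value combinations within 14 m³:
- wardrobe+TV box: volume 6+7=13, value 23+16=39
- wardrobe+dresser: volume 6+3=9, value 23+15=38
- wardrobe+dining table: volume 6+8=14, value 23+13=36
Best: $39.

$39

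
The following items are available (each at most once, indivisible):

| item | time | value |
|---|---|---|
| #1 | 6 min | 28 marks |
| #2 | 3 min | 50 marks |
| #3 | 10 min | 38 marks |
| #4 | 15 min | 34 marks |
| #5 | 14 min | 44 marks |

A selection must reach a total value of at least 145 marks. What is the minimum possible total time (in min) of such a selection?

33

Subsets with value ≥ 145, sorted by total time:
- #1+#2+#3+#5: time 33, value 160
- #1+#2+#3+#4: time 34, value 150
- #1+#2+#4+#5: time 38, value 156
- #2+#3+#4+#5: time 42, value 166
Minimum time: 33 min.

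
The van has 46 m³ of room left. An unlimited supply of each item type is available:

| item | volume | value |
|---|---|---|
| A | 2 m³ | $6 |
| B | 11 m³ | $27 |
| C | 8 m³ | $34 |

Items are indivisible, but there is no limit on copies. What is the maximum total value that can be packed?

Best value-per-unit is C at 34/8; filling with it alone gives 5×34 = 170.
Optimal mix: 3×A + 5×C → volume 46, value 188.

$188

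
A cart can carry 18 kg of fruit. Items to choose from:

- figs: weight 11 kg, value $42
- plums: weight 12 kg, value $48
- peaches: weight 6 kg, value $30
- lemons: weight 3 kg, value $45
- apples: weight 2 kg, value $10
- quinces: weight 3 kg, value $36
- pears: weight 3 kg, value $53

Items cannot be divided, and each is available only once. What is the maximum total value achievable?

Check high-value combinations within 18 kg:
- peaches+lemons+apples+quinces+pears: weight 6+3+2+3+3=17, value 30+45+10+36+53=174
- peaches+lemons+quinces+pears: weight 6+3+3+3=15, value 30+45+36+53=164
- plums+lemons+pears: weight 12+3+3=18, value 48+45+53=146
Best: $174.

$174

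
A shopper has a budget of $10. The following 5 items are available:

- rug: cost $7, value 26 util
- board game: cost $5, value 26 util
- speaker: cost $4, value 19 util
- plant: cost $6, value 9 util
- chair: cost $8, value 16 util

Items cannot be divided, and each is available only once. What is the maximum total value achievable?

Check high-value combinations within $10:
- board game+speaker: cost 5+4=9, value 26+19=45
- speaker+plant: cost 4+6=10, value 19+9=28
- board game: cost 5, value 26
Best: 45 util.

45 util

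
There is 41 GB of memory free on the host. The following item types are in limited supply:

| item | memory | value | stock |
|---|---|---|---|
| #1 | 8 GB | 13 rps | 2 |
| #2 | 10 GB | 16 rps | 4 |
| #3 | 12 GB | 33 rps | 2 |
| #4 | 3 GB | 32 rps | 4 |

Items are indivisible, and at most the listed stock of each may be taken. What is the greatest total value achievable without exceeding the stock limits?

194 rps

Best selections within memory 41 and stock limits:
- 2×#3 + 4×#4: memory 36, value 194
- 2×#1 + 1×#3 + 4×#4: memory 40, value 187
- 1×#2 + 1×#3 + 4×#4: memory 34, value 177
Best: 194 rps.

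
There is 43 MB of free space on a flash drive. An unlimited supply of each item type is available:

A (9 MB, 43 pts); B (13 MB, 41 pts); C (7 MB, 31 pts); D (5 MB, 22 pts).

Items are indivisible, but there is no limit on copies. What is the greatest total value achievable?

203 pts

Best value-per-unit is A at 43/9; filling with it alone gives 4×43 = 172.
Optimal mix: 4×A + 1×C → size 43, value 203.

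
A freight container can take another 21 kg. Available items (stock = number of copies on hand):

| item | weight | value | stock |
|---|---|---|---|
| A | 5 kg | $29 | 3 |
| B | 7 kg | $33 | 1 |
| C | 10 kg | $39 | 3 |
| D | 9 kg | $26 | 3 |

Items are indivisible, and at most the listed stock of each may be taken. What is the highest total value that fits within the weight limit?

Top feasible selections:
- 2×A + 1×C: weight 20, value 97
- 2×A + 1×B: weight 17, value 91
Best: $97.

$97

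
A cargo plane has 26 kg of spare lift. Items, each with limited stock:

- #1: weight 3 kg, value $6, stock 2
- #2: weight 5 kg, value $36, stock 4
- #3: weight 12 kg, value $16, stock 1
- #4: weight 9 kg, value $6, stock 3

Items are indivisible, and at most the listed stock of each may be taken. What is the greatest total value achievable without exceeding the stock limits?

Best selections within weight 26 and stock limits:
- 2×#1 + 4×#2: weight 26, value 156
- 1×#1 + 4×#2: weight 23, value 150
- 4×#2: weight 20, value 144
- 2×#1 + 3×#2: weight 21, value 120
Best: $156.

$156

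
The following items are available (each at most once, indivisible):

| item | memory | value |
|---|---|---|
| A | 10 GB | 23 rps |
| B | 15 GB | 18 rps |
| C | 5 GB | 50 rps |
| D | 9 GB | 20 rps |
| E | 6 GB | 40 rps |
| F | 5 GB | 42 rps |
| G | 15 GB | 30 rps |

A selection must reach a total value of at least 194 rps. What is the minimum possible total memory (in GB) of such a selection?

Subsets with value ≥ 194, sorted by total memory:
- A+C+D+E+F+G: memory 50, value 205
- B+C+D+E+F+G: memory 55, value 200
Minimum memory: 50 GB.

50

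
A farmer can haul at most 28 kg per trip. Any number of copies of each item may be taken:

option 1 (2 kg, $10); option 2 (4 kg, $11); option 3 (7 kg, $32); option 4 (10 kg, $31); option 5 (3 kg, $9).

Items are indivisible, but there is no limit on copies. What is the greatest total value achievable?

$140

Best value-per-unit is option 1 at 10/2, and filling with it alone uses weight 14×2=28. No mix of the others beats 14×10 = 140.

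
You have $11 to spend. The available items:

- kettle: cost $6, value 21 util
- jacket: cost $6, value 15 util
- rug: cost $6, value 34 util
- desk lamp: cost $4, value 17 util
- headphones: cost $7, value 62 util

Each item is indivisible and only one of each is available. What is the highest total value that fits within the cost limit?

79 util

Check high-value combinations within $11:
- desk lamp+headphones: cost 4+7=11, value 17+62=79
- headphones: cost 7, value 62
- rug+desk lamp: cost 6+4=10, value 34+17=51
- kettle+desk lamp: cost 6+4=10, value 21+17=38
- rug: cost 6, value 34
Best: 79 util.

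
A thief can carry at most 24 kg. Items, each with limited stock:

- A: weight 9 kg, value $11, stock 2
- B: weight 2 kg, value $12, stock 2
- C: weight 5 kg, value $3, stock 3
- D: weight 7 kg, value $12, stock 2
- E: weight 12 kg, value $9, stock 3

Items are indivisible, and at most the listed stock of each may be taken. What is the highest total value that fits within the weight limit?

Top feasible selections:
- 2×B + 1×C + 2×D: weight 23, value 51
- 2×B + 2×D: weight 18, value 48
- 1×A + 2×B + 1×D: weight 20, value 47
- 2×A + 2×B: weight 22, value 46
Best: $51.

$51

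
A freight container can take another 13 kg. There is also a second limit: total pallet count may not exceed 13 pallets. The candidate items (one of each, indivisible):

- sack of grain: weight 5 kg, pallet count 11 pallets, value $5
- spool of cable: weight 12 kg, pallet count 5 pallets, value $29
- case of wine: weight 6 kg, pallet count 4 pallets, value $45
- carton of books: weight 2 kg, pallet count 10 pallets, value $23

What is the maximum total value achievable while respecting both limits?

Feasible sets respecting both limits:
- case of wine: weight 6, pallet count 4, value 45
- spool of cable: weight 12, pallet count 5, value 29
- carton of books: weight 2, pallet count 10, value 23
Best: $45.

$45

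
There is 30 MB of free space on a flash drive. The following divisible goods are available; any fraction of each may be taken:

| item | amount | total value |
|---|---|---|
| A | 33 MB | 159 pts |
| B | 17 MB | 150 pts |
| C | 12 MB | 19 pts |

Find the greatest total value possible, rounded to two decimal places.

212.64

Take in order of value per unit:
- B (150/17 per unit): all 17 → value 150, running total 150.00
- A (159/33 per unit): 13 of 33 → value 13×159/33 = 62.6364, running total 212.64
Total 212.64.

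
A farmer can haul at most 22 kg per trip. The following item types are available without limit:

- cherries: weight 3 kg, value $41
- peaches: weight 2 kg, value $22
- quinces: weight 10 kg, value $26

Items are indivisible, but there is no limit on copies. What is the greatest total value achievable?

Best value-per-unit is cherries at 41/3; filling with it alone gives 7×41 = 287.
Optimal mix: 6×cherries + 2×peaches → weight 22, value 290.

$290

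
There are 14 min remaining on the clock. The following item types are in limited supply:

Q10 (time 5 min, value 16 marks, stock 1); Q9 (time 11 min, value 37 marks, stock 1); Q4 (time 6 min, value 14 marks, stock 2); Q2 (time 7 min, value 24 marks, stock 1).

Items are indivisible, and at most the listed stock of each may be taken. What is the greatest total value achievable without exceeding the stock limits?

Top feasible selections:
- 1×Q10 + 1×Q2: time 12, value 40
- 1×Q4 + 1×Q2: time 13, value 38
- 1×Q9: time 11, value 37
Best: 40 marks.

40 marks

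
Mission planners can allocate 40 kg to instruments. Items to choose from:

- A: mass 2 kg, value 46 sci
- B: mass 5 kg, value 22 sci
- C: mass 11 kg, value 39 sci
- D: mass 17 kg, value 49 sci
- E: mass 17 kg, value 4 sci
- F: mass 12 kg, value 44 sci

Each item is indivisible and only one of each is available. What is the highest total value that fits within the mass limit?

161 sci

Check high-value combinations within 40 kg:
- A+B+D+F: mass 2+5+17+12=36, value 46+22+49+44=161
- A+B+C+D: mass 2+5+11+17=35, value 46+22+39+49=156
- A+B+C+F: mass 2+5+11+12=30, value 46+22+39+44=151
- A+D+F: mass 2+17+12=31, value 46+49+44=139
- A+C+D: mass 2+11+17=30, value 46+39+49=134
Best: 161 sci.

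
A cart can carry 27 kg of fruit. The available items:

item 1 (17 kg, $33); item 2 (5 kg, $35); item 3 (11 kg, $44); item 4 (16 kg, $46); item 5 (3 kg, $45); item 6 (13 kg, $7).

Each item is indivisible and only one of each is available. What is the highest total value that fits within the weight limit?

Check high-value combinations within 27 kg:
- item 2+item 4+item 5: weight 5+16+3=24, value 35+46+45=126
- item 2+item 3+item 5: weight 5+11+3=19, value 35+44+45=124
- item 1+item 2+item 5: weight 17+5+3=25, value 33+35+45=113
- item 3+item 5+item 6: weight 11+3+13=27, value 44+45+7=96
Best: $126.

$126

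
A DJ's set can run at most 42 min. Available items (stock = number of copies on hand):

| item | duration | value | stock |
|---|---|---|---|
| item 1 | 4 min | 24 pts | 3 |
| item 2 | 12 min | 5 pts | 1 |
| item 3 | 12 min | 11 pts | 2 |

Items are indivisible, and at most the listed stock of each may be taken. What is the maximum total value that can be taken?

Best selections within duration 42 and stock limits:
- 3×item 1 + 2×item 3: duration 36, value 94
- 3×item 1 + 1×item 2 + 1×item 3: duration 36, value 88
- 3×item 1 + 1×item 3: duration 24, value 83
Best: 94 pts.

94 pts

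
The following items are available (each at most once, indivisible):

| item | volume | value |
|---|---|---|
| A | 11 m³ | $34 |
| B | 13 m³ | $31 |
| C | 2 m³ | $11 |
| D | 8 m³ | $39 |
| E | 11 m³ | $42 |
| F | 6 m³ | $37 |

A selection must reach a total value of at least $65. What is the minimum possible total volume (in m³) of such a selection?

14

Subsets with value ≥ 65, sorted by total volume:
- D+F: volume 14, value 76
- C+D+F: volume 16, value 87
- E+F: volume 17, value 79
Minimum volume: 14 m³.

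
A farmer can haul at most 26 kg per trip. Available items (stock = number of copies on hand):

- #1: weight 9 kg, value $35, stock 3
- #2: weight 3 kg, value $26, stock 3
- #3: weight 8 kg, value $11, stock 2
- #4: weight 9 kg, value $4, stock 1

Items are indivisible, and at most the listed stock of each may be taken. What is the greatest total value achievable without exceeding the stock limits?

Best selections within weight 26 and stock limits:
- 1×#1 + 3×#2 + 1×#3: weight 26, value 124
- 2×#1 + 2×#2: weight 24, value 122
- 1×#1 + 3×#2: weight 18, value 113
- 3×#2 + 2×#3: weight 25, value 100
Best: $124.

$124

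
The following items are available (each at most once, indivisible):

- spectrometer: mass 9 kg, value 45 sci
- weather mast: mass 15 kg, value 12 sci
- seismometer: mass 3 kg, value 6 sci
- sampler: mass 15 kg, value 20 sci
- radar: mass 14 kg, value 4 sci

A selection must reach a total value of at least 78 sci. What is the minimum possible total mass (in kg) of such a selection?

Subsets with value ≥ 78, sorted by total mass:
- spectrometer+weather mast+seismometer+sampler: mass 42, value 83
- spectrometer+weather mast+sampler+radar: mass 53, value 81
- spectrometer+weather mast+seismometer+sampler+radar: mass 56, value 87
Minimum mass: 42 kg.

42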